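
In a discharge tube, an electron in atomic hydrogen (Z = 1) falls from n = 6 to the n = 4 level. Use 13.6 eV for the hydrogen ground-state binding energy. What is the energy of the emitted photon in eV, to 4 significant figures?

E_6 = −13.60/36 = −0.3778 eV and E_4 = −13.60/16 = −0.8500 eV.
The photon energy is |E_6 − E_4| = 0.4722 eV.

0.4722 eV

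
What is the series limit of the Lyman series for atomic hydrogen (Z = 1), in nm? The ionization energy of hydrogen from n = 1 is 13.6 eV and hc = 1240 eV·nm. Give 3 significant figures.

91.2 nm

The Lyman series has lower level n_f = 1; the series limit corresponds to n_i → ∞.
ΔE_max = 13.6 × 1 / 1² = 13.60 eV.
λ_min = 1240 / 13.60 = 91.2 nm.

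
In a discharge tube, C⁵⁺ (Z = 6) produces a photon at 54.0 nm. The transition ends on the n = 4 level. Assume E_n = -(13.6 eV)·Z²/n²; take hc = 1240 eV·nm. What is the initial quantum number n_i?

n_i = 8

The photon energy is ΔE = hc/λ = 1240 / 54.0 = 22.96 eV.
With Z = 6, ΔE = 489.6 × (1/n_f² − 1/n_i²), so 1/n_f² − 1/n_i² = 0.04690.
With n_f = 4: 1/n_i² = 1/16 − 0.04690 = 0.01560, so n_i ≈ 8.01.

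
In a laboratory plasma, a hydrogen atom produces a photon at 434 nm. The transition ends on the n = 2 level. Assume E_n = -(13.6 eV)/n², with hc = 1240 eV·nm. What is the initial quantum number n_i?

n_i = 5

The photon energy is ΔE = hc/λ = 1240 / 434 = 2.857 eV.
With Z = 1, ΔE = 13.60 × (1/n_f² − 1/n_i²), so 1/n_f² − 1/n_i² = 0.2101.
With n_f = 2: 1/n_i² = 1/4 − 0.2101 = 0.03992, so n_i ≈ 5.01.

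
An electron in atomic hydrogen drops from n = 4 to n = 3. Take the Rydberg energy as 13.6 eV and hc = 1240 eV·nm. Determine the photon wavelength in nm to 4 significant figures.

1876 nm

ΔE = 13.60 × (1/3² − 1/4²) = 13.60 × 0.04861 = 0.6611 eV.
λ = hc/ΔE = 1240 / 0.6611 = 1876 nm.
This line belongs to the Paschen series.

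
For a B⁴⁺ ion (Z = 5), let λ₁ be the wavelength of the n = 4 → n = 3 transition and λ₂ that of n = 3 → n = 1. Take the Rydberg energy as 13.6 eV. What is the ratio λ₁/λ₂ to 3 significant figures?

18.3

λ ∝ 1/ΔE ∝ 1/(1/n_f² − 1/n_i²), and the Z² and hc factors cancel in the ratio.
λ₁/λ₂ = (1/1² − 1/3²)/(1/3² − 1/4²) = 0.8889/0.04861 = 18.3.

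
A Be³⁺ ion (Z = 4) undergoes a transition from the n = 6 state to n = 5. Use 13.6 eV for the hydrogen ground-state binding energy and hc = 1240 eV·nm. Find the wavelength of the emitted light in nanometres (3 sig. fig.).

466 nm

For Z = 4 the level energies scale as Z², so the effective Rydberg energy is 13.6 × 16 = 217.6 eV.
ΔE = 217.6 × (1/5² − 1/6²) = 217.6 × 0.01222 = 2.660 eV.
λ = hc/ΔE = 1240 / 2.660 = 466 nm.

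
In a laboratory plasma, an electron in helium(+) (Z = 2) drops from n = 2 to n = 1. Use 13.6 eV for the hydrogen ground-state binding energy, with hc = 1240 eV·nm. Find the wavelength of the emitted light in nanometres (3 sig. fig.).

For Z = 2 the level energies scale as Z², so the effective Rydberg energy is 13.6 × 4 = 54.40 eV.
ΔE = 54.40 × (1/1² − 1/2²) = 54.40 × 0.7500 = 40.80 eV.
λ = hc/ΔE = 1240 / 40.80 = 30.4 nm.

30.4 nm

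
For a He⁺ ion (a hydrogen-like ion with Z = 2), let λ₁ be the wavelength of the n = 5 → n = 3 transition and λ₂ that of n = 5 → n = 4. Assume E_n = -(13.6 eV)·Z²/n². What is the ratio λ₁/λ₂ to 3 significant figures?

λ ∝ 1/ΔE ∝ 1/(1/n_f² − 1/n_i²), and the Z² and hc factors cancel in the ratio.
λ₁/λ₂ = (1/4² − 1/5²)/(1/3² − 1/5²) = 0.02250/0.07111 = 0.316.

0.316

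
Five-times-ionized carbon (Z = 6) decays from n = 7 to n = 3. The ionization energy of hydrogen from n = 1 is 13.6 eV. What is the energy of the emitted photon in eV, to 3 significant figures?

44.4 eV

The Bohr energies scale as Z², so for Z = 6: E_n = −489.6/n² eV.
E_7 = −489.6/49 = −9.992 eV and E_3 = −489.6/9 = −54.40 eV.
The photon energy is |E_7 − E_3| = 44.4 eV.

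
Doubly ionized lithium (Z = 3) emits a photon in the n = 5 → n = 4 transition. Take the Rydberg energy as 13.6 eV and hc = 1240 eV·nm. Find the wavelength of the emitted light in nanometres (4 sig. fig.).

For Z = 3 the level energies scale as Z², so the effective Rydberg energy is 13.6 × 9 = 122.4 eV.
ΔE = 122.4 × (1/4² − 1/5²) = 122.4 × 0.02250 = 2.754 eV.
λ = hc/ΔE = 1240 / 2.754 = 450.3 nm.

450.3 nm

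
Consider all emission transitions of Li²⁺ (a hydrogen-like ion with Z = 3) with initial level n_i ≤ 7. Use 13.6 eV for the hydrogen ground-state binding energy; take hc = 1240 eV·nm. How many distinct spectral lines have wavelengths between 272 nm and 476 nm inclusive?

Enumerate all n_i → n_f pairs with 1 ≤ n_f < n_i ≤ 7 and compute λ = 1240 / [13.6·9·(1/n_f² − 1/n_i²)].
Lines falling in [272, 476] nm: 6→4 (291.8 nm), 5→4 (450.3 nm).

2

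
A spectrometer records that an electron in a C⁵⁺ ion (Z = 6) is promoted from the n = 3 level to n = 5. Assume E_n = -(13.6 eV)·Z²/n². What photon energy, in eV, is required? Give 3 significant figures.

34.8 eV

The Bohr energies scale as Z², so for Z = 6: E_n = −489.6/n² eV.
E_5 = −489.6/25 = −19.58 eV and E_3 = −489.6/9 = −54.40 eV.
The photon energy is |E_5 − E_3| = 34.8 eV.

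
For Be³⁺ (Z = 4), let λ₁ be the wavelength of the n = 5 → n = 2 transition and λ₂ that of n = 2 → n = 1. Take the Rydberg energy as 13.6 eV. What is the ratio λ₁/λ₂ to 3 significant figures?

3.57

λ ∝ 1/ΔE ∝ 1/(1/n_f² − 1/n_i²), and the Z² and hc factors cancel in the ratio.
λ₁/λ₂ = (1/1² − 1/2²)/(1/2² − 1/5²) = 0.7500/0.2100 = 3.57.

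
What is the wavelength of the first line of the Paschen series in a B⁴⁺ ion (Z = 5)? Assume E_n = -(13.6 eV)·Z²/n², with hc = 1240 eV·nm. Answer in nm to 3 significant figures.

75.0 nm

The Paschen series terminates on n_f = 3; the first line has n_i = 3+1 = 4.
ΔE = 340.0 × (1/3² − 1/4²) = 16.53 eV.
λ = 1240 / 16.53 = 75.0 nm.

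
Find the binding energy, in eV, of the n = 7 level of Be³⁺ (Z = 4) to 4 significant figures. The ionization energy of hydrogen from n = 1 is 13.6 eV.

4.441 eV

E_n = −13.6 Z²/n² = −217.6/n² eV for Z = 4.
E_7 = −217.6/49 = −4.441 eV, so ionization (to E = 0) requires 4.441 eV.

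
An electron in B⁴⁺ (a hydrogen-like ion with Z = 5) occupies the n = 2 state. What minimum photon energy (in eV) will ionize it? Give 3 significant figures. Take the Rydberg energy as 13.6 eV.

E_n = −13.6 Z²/n² = −340.0/n² eV for Z = 5.
E_2 = −340.0/4 = −85.0 eV, so ionization (to E = 0) requires 85.0 eV.

85.0 eV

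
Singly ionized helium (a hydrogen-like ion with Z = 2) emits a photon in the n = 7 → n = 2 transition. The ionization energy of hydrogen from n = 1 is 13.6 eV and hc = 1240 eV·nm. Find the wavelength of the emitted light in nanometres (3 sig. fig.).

99.3 nm

For Z = 2 the level energies scale as Z², so the effective Rydberg energy is 13.6 × 4 = 54.40 eV.
ΔE = 54.40 × (1/2² − 1/7²) = 54.40 × 0.2296 = 12.49 eV.
λ = hc/ΔE = 1240 / 12.49 = 99.3 nm.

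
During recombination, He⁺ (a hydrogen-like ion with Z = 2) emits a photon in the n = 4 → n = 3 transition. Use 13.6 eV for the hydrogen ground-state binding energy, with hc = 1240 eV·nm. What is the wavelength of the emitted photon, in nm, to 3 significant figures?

For Z = 2 the level energies scale as Z², so the effective Rydberg energy is 13.6 × 4 = 54.40 eV.
ΔE = 54.40 × (1/3² − 1/4²) = 54.40 × 0.04861 = 2.644 eV.
λ = hc/ΔE = 1240 / 2.644 = 469 nm.

469 nm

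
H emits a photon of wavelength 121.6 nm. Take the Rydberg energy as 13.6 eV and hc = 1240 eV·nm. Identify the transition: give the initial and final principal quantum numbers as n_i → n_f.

n_i = 2, n_f = 1

The photon energy is ΔE = hc/λ = 1240 / 121.6 = 10.20 eV.
With Z = 1, ΔE = 13.60 × (1/n_f² − 1/n_i²), so 1/n_f² − 1/n_i² = 0.7498.
Trying n_f = 1 gives 1/n_i² = 0.2502, i.e. n_i ≈ 2; this pair matches.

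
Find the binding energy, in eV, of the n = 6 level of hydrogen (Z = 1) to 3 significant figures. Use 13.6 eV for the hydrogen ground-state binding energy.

0.378 eV

E_6 = −13.60/36 = −0.378 eV, so ionization (to E = 0) requires 0.378 eV.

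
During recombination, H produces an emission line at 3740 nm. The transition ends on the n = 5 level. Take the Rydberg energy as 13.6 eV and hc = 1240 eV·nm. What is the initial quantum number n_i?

n_i = 8

The photon energy is ΔE = hc/λ = 1240 / 3740 = 0.3316 eV.
With Z = 1, ΔE = 13.60 × (1/n_f² − 1/n_i²), so 1/n_f² − 1/n_i² = 0.02438.
With n_f = 5: 1/n_i² = 1/25 − 0.02438 = 0.01562, so n_i ≈ 8.00.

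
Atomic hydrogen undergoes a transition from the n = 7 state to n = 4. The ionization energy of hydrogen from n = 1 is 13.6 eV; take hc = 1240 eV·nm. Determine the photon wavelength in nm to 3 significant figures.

2170 nm

ΔE = 13.60 × (1/4² − 1/7²) = 13.60 × 0.04209 = 0.5724 eV.
λ = hc/ΔE = 1240 / 0.5724 = 2170 nm.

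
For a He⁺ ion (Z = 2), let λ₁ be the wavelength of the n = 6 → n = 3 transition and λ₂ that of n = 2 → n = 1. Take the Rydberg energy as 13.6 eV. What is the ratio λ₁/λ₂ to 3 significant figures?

λ ∝ 1/ΔE ∝ 1/(1/n_f² − 1/n_i²), and the Z² and hc factors cancel in the ratio.
λ₁/λ₂ = (1/1² − 1/2²)/(1/3² − 1/6²) = 0.7500/0.08333 = 9.00.

9.00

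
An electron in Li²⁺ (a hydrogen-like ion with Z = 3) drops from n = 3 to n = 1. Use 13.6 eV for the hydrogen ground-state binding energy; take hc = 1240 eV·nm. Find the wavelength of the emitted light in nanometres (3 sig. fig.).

For Z = 3 the level energies scale as Z², so the effective Rydberg energy is 13.6 × 9 = 122.4 eV.
ΔE = 122.4 × (1/1² − 1/3²) = 122.4 × 0.8889 = 108.8 eV.
λ = hc/ΔE = 1240 / 108.8 = 11.4 nm.

11.4 nm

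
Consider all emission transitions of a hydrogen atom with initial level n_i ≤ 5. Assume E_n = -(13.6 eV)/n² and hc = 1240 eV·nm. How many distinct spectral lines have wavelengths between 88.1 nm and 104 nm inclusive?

Enumerate all n_i → n_f pairs with 1 ≤ n_f < n_i ≤ 5 and compute λ = 1240 / [13.6·1·(1/n_f² − 1/n_i²)].
Lines falling in [88.1, 104] nm: 5→1 (94.98 nm), 4→1 (97.25 nm), 3→1 (102.6 nm).

3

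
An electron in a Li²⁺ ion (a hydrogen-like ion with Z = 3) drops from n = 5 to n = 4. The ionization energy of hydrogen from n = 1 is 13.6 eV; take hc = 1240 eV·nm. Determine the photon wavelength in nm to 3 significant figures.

450 nm

For Z = 3 the level energies scale as Z², so the effective Rydberg energy is 13.6 × 9 = 122.4 eV.
ΔE = 122.4 × (1/4² − 1/5²) = 122.4 × 0.02250 = 2.754 eV.
λ = hc/ΔE = 1240 / 2.754 = 450 nm.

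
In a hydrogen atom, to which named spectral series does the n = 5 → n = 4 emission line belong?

Brackett

The series is set by the lower level: n_f = 4 is the Brackett series.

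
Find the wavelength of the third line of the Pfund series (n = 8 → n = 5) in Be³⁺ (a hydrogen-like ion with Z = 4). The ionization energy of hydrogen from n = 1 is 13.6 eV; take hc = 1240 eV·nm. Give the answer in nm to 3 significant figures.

234 nm

The Pfund series terminates on n_f = 5; the third line has n_i = 5+3 = 8.
ΔE = 217.6 × (1/5² − 1/8²) = 5.304 eV.
λ = 1240 / 5.304 = 234 nm.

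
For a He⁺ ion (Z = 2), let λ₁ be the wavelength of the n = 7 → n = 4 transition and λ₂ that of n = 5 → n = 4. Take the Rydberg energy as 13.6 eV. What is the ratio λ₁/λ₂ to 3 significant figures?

λ ∝ 1/ΔE ∝ 1/(1/n_f² − 1/n_i²), and the Z² and hc factors cancel in the ratio.
λ₁/λ₂ = (1/4² − 1/5²)/(1/4² − 1/7²) = 0.02250/0.04209 = 0.535.

0.535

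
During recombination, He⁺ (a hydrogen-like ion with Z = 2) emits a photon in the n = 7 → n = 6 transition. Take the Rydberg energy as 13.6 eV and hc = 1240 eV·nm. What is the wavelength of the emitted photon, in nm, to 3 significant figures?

3090 nm

For Z = 2 the level energies scale as Z², so the effective Rydberg energy is 13.6 × 4 = 54.40 eV.
ΔE = 54.40 × (1/6² − 1/7²) = 54.40 × 0.007370 = 0.4009 eV.
λ = hc/ΔE = 1240 / 0.4009 = 3090 nm.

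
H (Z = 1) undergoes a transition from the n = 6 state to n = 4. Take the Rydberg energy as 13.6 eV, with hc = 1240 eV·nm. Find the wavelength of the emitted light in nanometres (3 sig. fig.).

2630 nm

ΔE = 13.60 × (1/4² − 1/6²) = 13.60 × 0.03472 = 0.4722 eV.
λ = hc/ΔE = 1240 / 0.4722 = 2630 nm.
This line belongs to the Brackett series.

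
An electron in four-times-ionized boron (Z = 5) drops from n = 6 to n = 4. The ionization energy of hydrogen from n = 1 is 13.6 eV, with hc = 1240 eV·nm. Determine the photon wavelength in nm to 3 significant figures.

105 nm

For Z = 5 the level energies scale as Z², so the effective Rydberg energy is 13.6 × 25 = 340.0 eV.
ΔE = 340.0 × (1/4² − 1/6²) = 340.0 × 0.03472 = 11.81 eV.
λ = hc/ΔE = 1240 / 11.81 = 105 nm.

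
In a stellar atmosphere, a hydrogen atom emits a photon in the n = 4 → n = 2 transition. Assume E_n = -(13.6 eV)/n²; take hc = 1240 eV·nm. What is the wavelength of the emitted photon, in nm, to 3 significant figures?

486 nm

ΔE = 13.60 × (1/2² − 1/4²) = 13.60 × 0.1875 = 2.550 eV.
λ = hc/ΔE = 1240 / 2.550 = 486 nm.
This line belongs to the Balmer series.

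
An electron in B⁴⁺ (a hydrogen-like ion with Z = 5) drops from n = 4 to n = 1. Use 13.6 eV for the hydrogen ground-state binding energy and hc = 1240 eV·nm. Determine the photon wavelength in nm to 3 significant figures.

3.89 nm

For Z = 5 the level energies scale as Z², so the effective Rydberg energy is 13.6 × 25 = 340.0 eV.
ΔE = 340.0 × (1/1² − 1/4²) = 340.0 × 0.9375 = 318.8 eV.
λ = hc/ΔE = 1240 / 318.8 = 3.89 nm.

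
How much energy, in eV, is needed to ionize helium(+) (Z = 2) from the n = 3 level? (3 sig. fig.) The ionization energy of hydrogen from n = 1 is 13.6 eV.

6.04 eV

E_n = −13.6 Z²/n² = −54.40/n² eV for Z = 2.
E_3 = −54.40/9 = −6.04 eV, so ionization (to E = 0) requires 6.04 eV.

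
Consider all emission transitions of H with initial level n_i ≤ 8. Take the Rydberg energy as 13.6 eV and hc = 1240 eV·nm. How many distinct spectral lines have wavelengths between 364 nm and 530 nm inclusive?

Enumerate all n_i → n_f pairs with 1 ≤ n_f < n_i ≤ 8 and compute λ = 1240 / [13.6·1·(1/n_f² − 1/n_i²)].
Lines falling in [364, 530] nm: 8→2 (389.0 nm), 7→2 (397.1 nm), 6→2 (410.3 nm), 5→2 (434.2 nm), 4→2 (486.3 nm).

5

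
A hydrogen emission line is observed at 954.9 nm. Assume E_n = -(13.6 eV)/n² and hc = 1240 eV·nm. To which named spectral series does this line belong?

ΔE = 1240/954.9 = 1.299 eV.
This matches 13.6 × (1/3² − 1/8²), so n_f = 3: the Paschen series.

Paschen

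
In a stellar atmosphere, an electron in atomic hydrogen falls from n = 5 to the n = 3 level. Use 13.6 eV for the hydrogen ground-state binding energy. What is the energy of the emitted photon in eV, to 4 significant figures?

0.9671 eV

E_5 = −13.60/25 = −0.5440 eV and E_3 = −13.60/9 = −1.511 eV.
The photon energy is |E_5 − E_3| = 0.9671 eV.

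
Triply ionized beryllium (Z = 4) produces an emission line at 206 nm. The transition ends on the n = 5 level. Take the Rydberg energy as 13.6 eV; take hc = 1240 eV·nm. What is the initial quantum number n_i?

The photon energy is ΔE = hc/λ = 1240 / 206 = 6.019 eV.
With Z = 4, ΔE = 217.6 × (1/n_f² − 1/n_i²), so 1/n_f² − 1/n_i² = 0.02766.
With n_f = 5: 1/n_i² = 1/25 − 0.02766 = 0.01234, so n_i ≈ 9.00.

n_i = 9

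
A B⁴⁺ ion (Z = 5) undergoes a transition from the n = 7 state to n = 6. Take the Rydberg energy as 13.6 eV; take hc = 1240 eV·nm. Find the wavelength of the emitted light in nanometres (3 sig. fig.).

For Z = 5 the level energies scale as Z², so the effective Rydberg energy is 13.6 × 25 = 340.0 eV.
ΔE = 340.0 × (1/6² − 1/7²) = 340.0 × 0.007370 = 2.506 eV.
λ = hc/ΔE = 1240 / 2.506 = 495 nm.

495 nm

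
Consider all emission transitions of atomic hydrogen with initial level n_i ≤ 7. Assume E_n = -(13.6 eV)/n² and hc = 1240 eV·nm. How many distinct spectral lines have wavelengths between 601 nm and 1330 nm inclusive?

4

Enumerate all n_i → n_f pairs with 1 ≤ n_f < n_i ≤ 7 and compute λ = 1240 / [13.6·1·(1/n_f² − 1/n_i²)].
Lines falling in [601, 1330] nm: 3→2 (656.5 nm), 7→3 (1005 nm), 6→3 (1094 nm), 5→3 (1282 nm).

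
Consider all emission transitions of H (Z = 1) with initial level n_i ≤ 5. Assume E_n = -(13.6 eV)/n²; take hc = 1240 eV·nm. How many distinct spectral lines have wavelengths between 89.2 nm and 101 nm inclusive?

2

Enumerate all n_i → n_f pairs with 1 ≤ n_f < n_i ≤ 5 and compute λ = 1240 / [13.6·1·(1/n_f² − 1/n_i²)].
Lines falling in [89.2, 101] nm: 5→1 (94.98 nm), 4→1 (97.25 nm).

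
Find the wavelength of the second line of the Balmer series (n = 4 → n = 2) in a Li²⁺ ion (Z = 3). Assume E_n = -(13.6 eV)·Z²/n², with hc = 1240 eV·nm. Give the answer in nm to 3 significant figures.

The Balmer series terminates on n_f = 2; the second line has n_i = 2+2 = 4.
ΔE = 122.4 × (1/2² − 1/4²) = 22.95 eV.
λ = 1240 / 22.95 = 54.0 nm.

54.0 nm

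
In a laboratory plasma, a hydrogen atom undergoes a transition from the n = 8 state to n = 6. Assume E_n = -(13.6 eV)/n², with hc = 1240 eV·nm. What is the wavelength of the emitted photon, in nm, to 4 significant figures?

7503 nm

ΔE = 13.60 × (1/6² − 1/8²) = 13.60 × 0.01215 = 0.1653 eV.
λ = hc/ΔE = 1240 / 0.1653 = 7503 nm.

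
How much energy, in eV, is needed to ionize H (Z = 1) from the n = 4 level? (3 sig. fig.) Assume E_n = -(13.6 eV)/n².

0.850 eV

E_4 = −13.60/16 = −0.850 eV, so ionization (to E = 0) requires 0.850 eV.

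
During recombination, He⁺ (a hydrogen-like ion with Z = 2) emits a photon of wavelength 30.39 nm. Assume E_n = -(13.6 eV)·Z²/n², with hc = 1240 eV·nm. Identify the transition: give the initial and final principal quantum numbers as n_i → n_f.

The photon energy is ΔE = hc/λ = 1240 / 30.39 = 40.80 eV.
With Z = 2, ΔE = 54.40 × (1/n_f² − 1/n_i²), so 1/n_f² − 1/n_i² = 0.7501.
Trying n_f = 1 gives 1/n_i² = 0.2499, i.e. n_i ≈ 2; this pair matches.

n_i = 2, n_f = 1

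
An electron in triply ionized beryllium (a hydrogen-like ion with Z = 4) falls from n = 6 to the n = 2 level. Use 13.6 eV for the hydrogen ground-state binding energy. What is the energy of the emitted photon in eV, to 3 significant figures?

The Bohr energies scale as Z², so for Z = 4: E_n = −217.6/n² eV.
E_6 = −217.6/36 = −6.044 eV and E_2 = −217.6/4 = −54.40 eV.
The photon energy is |E_6 − E_2| = 48.4 eV.

48.4 eV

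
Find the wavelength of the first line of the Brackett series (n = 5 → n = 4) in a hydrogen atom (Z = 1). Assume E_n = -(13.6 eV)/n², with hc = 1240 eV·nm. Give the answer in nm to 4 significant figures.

4052 nm

The Brackett series terminates on n_f = 4; the first line has n_i = 4+1 = 5.
ΔE = 13.60 × (1/4² − 1/5²) = 0.3060 eV.
λ = 1240 / 0.3060 = 4052 nm.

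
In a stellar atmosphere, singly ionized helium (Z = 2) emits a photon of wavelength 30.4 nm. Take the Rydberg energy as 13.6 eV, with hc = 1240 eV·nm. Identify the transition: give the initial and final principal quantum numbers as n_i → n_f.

n_i = 2, n_f = 1

The photon energy is ΔE = hc/λ = 1240 / 30.4 = 40.79 eV.
With Z = 2, ΔE = 54.40 × (1/n_f² − 1/n_i²), so 1/n_f² − 1/n_i² = 0.7498.
Trying n_f = 1 gives 1/n_i² = 0.2502, i.e. n_i ≈ 2; this pair matches.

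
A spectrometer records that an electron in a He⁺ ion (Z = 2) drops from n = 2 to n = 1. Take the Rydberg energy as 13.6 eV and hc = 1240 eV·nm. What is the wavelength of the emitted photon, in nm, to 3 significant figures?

For Z = 2 the level energies scale as Z², so the effective Rydberg energy is 13.6 × 4 = 54.40 eV.
ΔE = 54.40 × (1/1² − 1/2²) = 54.40 × 0.7500 = 40.80 eV.
λ = hc/ΔE = 1240 / 40.80 = 30.4 nm.

30.4 nm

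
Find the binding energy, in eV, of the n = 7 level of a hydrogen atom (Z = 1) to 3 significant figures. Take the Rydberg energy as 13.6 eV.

0.278 eV

E_7 = −13.60/49 = −0.278 eV, so ionization (to E = 0) requires 0.278 eV.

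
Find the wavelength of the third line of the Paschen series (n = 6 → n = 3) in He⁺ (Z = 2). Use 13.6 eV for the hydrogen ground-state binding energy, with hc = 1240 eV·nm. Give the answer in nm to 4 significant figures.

The Paschen series terminates on n_f = 3; the third line has n_i = 3+3 = 6.
ΔE = 54.40 × (1/3² − 1/6²) = 4.533 eV.
λ = 1240 / 4.533 = 273.5 nm.

273.5 nm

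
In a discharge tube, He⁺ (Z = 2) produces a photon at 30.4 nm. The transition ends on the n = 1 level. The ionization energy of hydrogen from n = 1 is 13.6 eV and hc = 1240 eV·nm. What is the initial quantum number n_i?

n_i = 2

The photon energy is ΔE = hc/λ = 1240 / 30.4 = 40.79 eV.
With Z = 2, ΔE = 54.40 × (1/n_f² − 1/n_i²), so 1/n_f² − 1/n_i² = 0.7498.
With n_f = 1: 1/n_i² = 1/1 − 0.7498 = 0.2502, so n_i ≈ 2.00.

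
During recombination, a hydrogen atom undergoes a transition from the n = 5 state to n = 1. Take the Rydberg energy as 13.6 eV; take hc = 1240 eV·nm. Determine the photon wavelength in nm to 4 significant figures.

ΔE = 13.60 × (1/1² − 1/5²) = 13.60 × 0.9600 = 13.06 eV.
λ = hc/ΔE = 1240 / 13.06 = 94.98 nm.

94.98 nm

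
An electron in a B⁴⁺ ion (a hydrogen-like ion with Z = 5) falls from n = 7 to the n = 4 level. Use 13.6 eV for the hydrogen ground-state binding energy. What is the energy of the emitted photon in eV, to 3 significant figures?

The Bohr energies scale as Z², so for Z = 5: E_n = −340.0/n² eV.
E_7 = −340.0/49 = −6.939 eV and E_4 = −340.0/16 = −21.25 eV.
The photon energy is |E_7 − E_4| = 14.3 eV.

14.3 eV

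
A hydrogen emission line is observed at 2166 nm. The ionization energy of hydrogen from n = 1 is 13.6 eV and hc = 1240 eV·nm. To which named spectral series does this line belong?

ΔE = 1240/2166 = 0.5725 eV.
This matches 13.6 × (1/4² − 1/7²), so n_f = 4: the Brackett series.

Brackett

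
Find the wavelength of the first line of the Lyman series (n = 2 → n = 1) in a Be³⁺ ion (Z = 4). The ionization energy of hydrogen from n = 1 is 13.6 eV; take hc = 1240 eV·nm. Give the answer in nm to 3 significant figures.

The Lyman series terminates on n_f = 1; the first line has n_i = 1+1 = 2.
ΔE = 217.6 × (1/1² − 1/2²) = 163.2 eV.
λ = 1240 / 163.2 = 7.60 nm.

7.60 nm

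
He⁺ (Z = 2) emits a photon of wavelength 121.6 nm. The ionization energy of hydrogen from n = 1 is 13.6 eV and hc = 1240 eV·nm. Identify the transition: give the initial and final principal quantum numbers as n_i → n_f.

n_i = 4, n_f = 2

The photon energy is ΔE = hc/λ = 1240 / 121.6 = 10.20 eV.
With Z = 2, ΔE = 54.40 × (1/n_f² − 1/n_i²), so 1/n_f² − 1/n_i² = 0.1875.
Trying n_f = 2 gives 1/n_i² = 0.06255, i.e. n_i ≈ 4; this pair matches.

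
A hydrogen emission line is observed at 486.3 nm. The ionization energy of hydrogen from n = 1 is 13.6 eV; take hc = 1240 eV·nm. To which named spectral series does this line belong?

Balmer

ΔE = 1240/486.3 = 2.550 eV.
This matches 13.6 × (1/2² − 1/4²), so n_f = 2: the Balmer series.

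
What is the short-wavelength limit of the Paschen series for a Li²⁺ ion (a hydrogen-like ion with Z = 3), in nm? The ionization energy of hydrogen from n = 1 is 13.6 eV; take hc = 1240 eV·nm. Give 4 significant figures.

The Paschen series has lower level n_f = 3; the series limit corresponds to n_i → ∞.
ΔE_max = 13.6 × 9 / 3² = 13.60 eV.
λ_min = 1240 / 13.60 = 91.18 nm.

91.18 nm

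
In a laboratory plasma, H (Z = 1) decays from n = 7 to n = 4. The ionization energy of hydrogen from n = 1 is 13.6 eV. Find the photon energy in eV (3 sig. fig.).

E_7 = −13.60/49 = −0.2776 eV and E_4 = −13.60/16 = −0.8500 eV.
The photon energy is |E_7 − E_4| = 0.572 eV.

0.572 eV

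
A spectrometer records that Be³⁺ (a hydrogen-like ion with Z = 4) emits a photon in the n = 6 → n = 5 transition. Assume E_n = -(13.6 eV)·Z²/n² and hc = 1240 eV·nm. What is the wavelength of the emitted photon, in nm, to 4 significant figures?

466.2 nm

For Z = 4 the level energies scale as Z², so the effective Rydberg energy is 13.6 × 16 = 217.6 eV.
ΔE = 217.6 × (1/5² − 1/6²) = 217.6 × 0.01222 = 2.660 eV.
λ = hc/ΔE = 1240 / 2.660 = 466.2 nm.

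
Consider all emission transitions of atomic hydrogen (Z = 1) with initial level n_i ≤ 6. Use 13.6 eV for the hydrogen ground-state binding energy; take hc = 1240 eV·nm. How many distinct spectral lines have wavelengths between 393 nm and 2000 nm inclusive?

7

Enumerate all n_i → n_f pairs with 1 ≤ n_f < n_i ≤ 6 and compute λ = 1240 / [13.6·1·(1/n_f² − 1/n_i²)].
Lines falling in [393, 2000] nm: 6→2 (410.3 nm), 5→2 (434.2 nm), 4→2 (486.3 nm), 3→2 (656.5 nm), 6→3 (1094 nm), 5→3 (1282 nm), 4→3 (1876 nm).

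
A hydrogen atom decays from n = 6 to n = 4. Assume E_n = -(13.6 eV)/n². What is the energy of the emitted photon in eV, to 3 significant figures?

0.472 eV

E_6 = −13.60/36 = −0.3778 eV and E_4 = −13.60/16 = −0.8500 eV.
The photon energy is |E_6 − E_4| = 0.472 eV.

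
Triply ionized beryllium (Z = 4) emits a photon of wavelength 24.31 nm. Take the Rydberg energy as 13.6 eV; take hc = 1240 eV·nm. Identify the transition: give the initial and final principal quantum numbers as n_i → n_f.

The photon energy is ΔE = hc/λ = 1240 / 24.31 = 51.01 eV.
With Z = 4, ΔE = 217.6 × (1/n_f² − 1/n_i²), so 1/n_f² − 1/n_i² = 0.2344.
Trying n_f = 2 gives 1/n_i² = 0.01559, i.e. n_i ≈ 8; this pair matches.

n_i = 8, n_f = 2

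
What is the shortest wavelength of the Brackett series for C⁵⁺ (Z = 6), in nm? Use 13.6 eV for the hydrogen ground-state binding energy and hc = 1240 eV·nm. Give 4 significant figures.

The Brackett series has lower level n_f = 4; the series limit corresponds to n_i → ∞.
ΔE_max = 13.6 × 36 / 4² = 30.60 eV.
λ_min = 1240 / 30.60 = 40.52 nm.

40.52 nm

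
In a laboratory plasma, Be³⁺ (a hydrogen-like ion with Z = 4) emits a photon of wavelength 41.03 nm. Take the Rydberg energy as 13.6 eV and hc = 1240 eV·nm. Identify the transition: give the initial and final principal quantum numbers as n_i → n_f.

n_i = 3, n_f = 2

The photon energy is ΔE = hc/λ = 1240 / 41.03 = 30.22 eV.
With Z = 4, ΔE = 217.6 × (1/n_f² − 1/n_i²), so 1/n_f² − 1/n_i² = 0.1389.
Trying n_f = 2 gives 1/n_i² = 0.1111, i.e. n_i ≈ 3; this pair matches.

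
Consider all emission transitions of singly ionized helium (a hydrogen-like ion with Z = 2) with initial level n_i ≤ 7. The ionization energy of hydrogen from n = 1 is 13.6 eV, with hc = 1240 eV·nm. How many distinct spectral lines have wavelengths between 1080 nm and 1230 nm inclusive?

1

Enumerate all n_i → n_f pairs with 1 ≤ n_f < n_i ≤ 7 and compute λ = 1240 / [13.6·4·(1/n_f² − 1/n_i²)].
Lines falling in [1080, 1230] nm: 7→5 (1163 nm).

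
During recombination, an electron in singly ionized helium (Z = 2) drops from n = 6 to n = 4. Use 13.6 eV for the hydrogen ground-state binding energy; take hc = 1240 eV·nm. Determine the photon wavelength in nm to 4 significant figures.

For Z = 2 the level energies scale as Z², so the effective Rydberg energy is 13.6 × 4 = 54.40 eV.
ΔE = 54.40 × (1/4² − 1/6²) = 54.40 × 0.03472 = 1.889 eV.
λ = hc/ΔE = 1240 / 1.889 = 656.5 nm.

656.5 nm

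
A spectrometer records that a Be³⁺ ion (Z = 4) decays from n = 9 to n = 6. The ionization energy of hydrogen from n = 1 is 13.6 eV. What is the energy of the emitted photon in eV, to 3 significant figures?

The Bohr energies scale as Z², so for Z = 4: E_n = −217.6/n² eV.
E_9 = −217.6/81 = −2.686 eV and E_6 = −217.6/36 = −6.044 eV.
The photon energy is |E_9 − E_6| = 3.36 eV.

3.36 eV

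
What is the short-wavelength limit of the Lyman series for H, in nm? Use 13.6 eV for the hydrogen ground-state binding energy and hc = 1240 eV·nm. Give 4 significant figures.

91.18 nm

The Lyman series has lower level n_f = 1; the series limit corresponds to n_i → ∞.
ΔE_max = 13.6 × 1 / 1² = 13.60 eV.
λ_min = 1240 / 13.60 = 91.18 nm.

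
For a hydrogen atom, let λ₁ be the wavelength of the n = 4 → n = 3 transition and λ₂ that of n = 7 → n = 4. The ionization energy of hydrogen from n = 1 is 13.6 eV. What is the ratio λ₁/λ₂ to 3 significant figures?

λ ∝ 1/ΔE ∝ 1/(1/n_f² − 1/n_i²), and the Z² and hc factors cancel in the ratio.
λ₁/λ₂ = (1/4² − 1/7²)/(1/3² − 1/4²) = 0.04209/0.04861 = 0.866.

0.866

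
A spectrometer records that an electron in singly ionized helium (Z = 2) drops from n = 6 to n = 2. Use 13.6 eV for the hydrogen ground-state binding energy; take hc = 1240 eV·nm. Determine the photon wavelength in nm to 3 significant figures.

For Z = 2 the level energies scale as Z², so the effective Rydberg energy is 13.6 × 4 = 54.40 eV.
ΔE = 54.40 × (1/2² − 1/6²) = 54.40 × 0.2222 = 12.09 eV.
λ = hc/ΔE = 1240 / 12.09 = 103 nm.

103 nm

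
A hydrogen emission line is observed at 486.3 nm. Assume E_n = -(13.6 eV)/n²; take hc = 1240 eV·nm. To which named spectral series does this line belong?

ΔE = 1240/486.3 = 2.550 eV.
This matches 13.6 × (1/2² − 1/4²), so n_f = 2: the Balmer series.

Balmer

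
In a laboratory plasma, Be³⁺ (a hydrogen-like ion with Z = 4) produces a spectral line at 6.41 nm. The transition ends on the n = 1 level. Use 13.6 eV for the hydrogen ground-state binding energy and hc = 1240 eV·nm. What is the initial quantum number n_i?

The photon energy is ΔE = hc/λ = 1240 / 6.41 = 193.4 eV.
With Z = 4, ΔE = 217.6 × (1/n_f² − 1/n_i²), so 1/n_f² − 1/n_i² = 0.8890.
With n_f = 1: 1/n_i² = 1/1 − 0.8890 = 0.1110, so n_i ≈ 3.00.

n_i = 3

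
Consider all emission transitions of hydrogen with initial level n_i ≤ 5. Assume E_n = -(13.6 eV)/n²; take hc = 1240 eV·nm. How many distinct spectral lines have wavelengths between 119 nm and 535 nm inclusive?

Enumerate all n_i → n_f pairs with 1 ≤ n_f < n_i ≤ 5 and compute λ = 1240 / [13.6·1·(1/n_f² − 1/n_i²)].
Lines falling in [119, 535] nm: 2→1 (121.6 nm), 5→2 (434.2 nm), 4→2 (486.3 nm).

3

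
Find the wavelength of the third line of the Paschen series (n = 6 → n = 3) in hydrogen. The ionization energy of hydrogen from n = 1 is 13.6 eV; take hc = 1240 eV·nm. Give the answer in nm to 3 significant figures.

1090 nm

The Paschen series terminates on n_f = 3; the third line has n_i = 3+3 = 6.
ΔE = 13.60 × (1/3² − 1/6²) = 1.133 eV.
λ = 1240 / 1.133 = 1090 nm.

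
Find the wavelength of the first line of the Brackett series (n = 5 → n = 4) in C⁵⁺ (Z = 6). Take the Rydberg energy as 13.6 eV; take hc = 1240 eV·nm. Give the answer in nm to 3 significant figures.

The Brackett series terminates on n_f = 4; the first line has n_i = 4+1 = 5.
ΔE = 489.6 × (1/4² − 1/5²) = 11.02 eV.
λ = 1240 / 11.02 = 113 nm.

113 nm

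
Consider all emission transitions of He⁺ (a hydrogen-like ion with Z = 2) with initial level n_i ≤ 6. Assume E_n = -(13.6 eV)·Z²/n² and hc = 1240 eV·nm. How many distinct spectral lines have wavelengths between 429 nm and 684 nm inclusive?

2

Enumerate all n_i → n_f pairs with 1 ≤ n_f < n_i ≤ 6 and compute λ = 1240 / [13.6·4·(1/n_f² − 1/n_i²)].
Lines falling in [429, 684] nm: 4→3 (468.9 nm), 6→4 (656.5 nm).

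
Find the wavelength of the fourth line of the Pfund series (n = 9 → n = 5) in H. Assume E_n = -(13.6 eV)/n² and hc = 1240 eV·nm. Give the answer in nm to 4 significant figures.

3297 nm

The Pfund series terminates on n_f = 5; the fourth line has n_i = 5+4 = 9.
ΔE = 13.60 × (1/5² − 1/9²) = 0.3761 eV.
λ = 1240 / 0.3761 = 3297 nm.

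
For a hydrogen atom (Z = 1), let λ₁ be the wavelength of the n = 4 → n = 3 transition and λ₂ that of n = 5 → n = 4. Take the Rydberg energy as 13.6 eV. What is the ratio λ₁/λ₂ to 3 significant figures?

0.463

λ ∝ 1/ΔE ∝ 1/(1/n_f² − 1/n_i²), and the Z² and hc factors cancel in the ratio.
λ₁/λ₂ = (1/4² − 1/5²)/(1/3² − 1/4²) = 0.02250/0.04861 = 0.463.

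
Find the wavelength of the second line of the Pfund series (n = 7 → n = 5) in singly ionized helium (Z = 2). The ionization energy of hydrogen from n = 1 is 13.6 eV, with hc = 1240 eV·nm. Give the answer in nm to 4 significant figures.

1163 nm

The Pfund series terminates on n_f = 5; the second line has n_i = 5+2 = 7.
ΔE = 54.40 × (1/5² − 1/7²) = 1.066 eV.
λ = 1240 / 1.066 = 1163 nm.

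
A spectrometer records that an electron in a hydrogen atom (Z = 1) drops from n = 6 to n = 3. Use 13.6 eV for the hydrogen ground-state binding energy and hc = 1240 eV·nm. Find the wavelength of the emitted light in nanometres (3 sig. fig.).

1090 nm

ΔE = 13.60 × (1/3² − 1/6²) = 13.60 × 0.08333 = 1.133 eV.
λ = hc/ΔE = 1240 / 1.133 = 1090 nm.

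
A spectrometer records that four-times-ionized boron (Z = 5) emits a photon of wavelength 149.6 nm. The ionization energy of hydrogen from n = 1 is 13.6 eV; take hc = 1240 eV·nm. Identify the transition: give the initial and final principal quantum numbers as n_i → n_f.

n_i = 8, n_f = 5

The photon energy is ΔE = hc/λ = 1240 / 149.6 = 8.289 eV.
With Z = 5, ΔE = 340.0 × (1/n_f² − 1/n_i²), so 1/n_f² − 1/n_i² = 0.02438.
Trying n_f = 5 gives 1/n_i² = 0.01562, i.e. n_i ≈ 8; this pair matches.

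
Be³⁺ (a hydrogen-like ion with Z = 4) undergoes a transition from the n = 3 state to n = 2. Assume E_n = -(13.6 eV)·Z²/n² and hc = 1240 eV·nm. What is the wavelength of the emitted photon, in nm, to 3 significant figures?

41.0 nm

For Z = 4 the level energies scale as Z², so the effective Rydberg energy is 13.6 × 16 = 217.6 eV.
ΔE = 217.6 × (1/2² − 1/3²) = 217.6 × 0.1389 = 30.22 eV.
λ = hc/ΔE = 1240 / 30.22 = 41.0 nm.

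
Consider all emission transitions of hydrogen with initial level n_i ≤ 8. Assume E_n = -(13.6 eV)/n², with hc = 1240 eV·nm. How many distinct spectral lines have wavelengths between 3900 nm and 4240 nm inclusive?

1

Enumerate all n_i → n_f pairs with 1 ≤ n_f < n_i ≤ 8 and compute λ = 1240 / [13.6·1·(1/n_f² − 1/n_i²)].
Lines falling in [3900, 4240] nm: 5→4 (4052 nm).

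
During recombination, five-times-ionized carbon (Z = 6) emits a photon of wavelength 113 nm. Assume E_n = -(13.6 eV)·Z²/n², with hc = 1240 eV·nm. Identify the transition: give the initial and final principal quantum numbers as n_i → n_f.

The photon energy is ΔE = hc/λ = 1240 / 113 = 10.97 eV.
With Z = 6, ΔE = 489.6 × (1/n_f² − 1/n_i²), so 1/n_f² − 1/n_i² = 0.02241.
Trying n_f = 4 gives 1/n_i² = 0.04009, i.e. n_i ≈ 5; this pair matches.

n_i = 5, n_f = 4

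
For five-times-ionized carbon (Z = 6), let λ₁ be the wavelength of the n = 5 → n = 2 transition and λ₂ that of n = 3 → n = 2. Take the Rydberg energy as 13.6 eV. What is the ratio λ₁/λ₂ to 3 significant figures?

0.661

λ ∝ 1/ΔE ∝ 1/(1/n_f² − 1/n_i²), and the Z² and hc factors cancel in the ratio.
λ₁/λ₂ = (1/2² − 1/3²)/(1/2² − 1/5²) = 0.1389/0.2100 = 0.661.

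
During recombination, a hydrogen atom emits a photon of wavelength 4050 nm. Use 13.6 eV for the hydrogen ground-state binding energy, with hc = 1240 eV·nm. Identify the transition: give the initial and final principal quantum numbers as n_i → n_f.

The photon energy is ΔE = hc/λ = 1240 / 4050 = 0.3062 eV.
With Z = 1, ΔE = 13.60 × (1/n_f² − 1/n_i²), so 1/n_f² − 1/n_i² = 0.02251.
Trying n_f = 4 gives 1/n_i² = 0.03999, i.e. n_i ≈ 5; this pair matches.

n_i = 5, n_f = 4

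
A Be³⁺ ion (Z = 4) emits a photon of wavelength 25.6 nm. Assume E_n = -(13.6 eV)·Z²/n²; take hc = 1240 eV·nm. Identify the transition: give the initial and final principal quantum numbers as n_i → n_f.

n_i = 6, n_f = 2

The photon energy is ΔE = hc/λ = 1240 / 25.6 = 48.44 eV.
With Z = 4, ΔE = 217.6 × (1/n_f² − 1/n_i²), so 1/n_f² − 1/n_i² = 0.2226.
Trying n_f = 2 gives 1/n_i² = 0.02740, i.e. n_i ≈ 6; this pair matches.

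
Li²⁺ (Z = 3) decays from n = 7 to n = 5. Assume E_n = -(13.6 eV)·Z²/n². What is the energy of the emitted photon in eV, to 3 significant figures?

The Bohr energies scale as Z², so for Z = 3: E_n = −122.4/n² eV.
E_7 = −122.4/49 = −2.498 eV and E_5 = −122.4/25 = −4.896 eV.
The photon energy is |E_7 − E_5| = 2.40 eV.

2.40 eV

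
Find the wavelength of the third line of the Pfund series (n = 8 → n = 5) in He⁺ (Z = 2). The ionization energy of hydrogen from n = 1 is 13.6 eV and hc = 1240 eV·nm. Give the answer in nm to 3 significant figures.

935 nm

The Pfund series terminates on n_f = 5; the third line has n_i = 5+3 = 8.
ΔE = 54.40 × (1/5² − 1/8²) = 1.326 eV.
λ = 1240 / 1.326 = 935 nm.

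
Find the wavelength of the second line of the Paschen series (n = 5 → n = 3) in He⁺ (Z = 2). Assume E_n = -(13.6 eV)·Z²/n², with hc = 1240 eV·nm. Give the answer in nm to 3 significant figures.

321 nm

The Paschen series terminates on n_f = 3; the second line has n_i = 3+2 = 5.
ΔE = 54.40 × (1/3² − 1/5²) = 3.868 eV.
λ = 1240 / 3.868 = 321 nm.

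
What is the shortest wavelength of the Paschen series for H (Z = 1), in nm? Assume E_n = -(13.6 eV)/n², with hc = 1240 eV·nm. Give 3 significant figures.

The Paschen series has lower level n_f = 3; the series limit corresponds to n_i → ∞.
ΔE_max = 13.6 × 1 / 3² = 1.511 eV.
λ_min = 1240 / 1.511 = 821 nm.

821 nm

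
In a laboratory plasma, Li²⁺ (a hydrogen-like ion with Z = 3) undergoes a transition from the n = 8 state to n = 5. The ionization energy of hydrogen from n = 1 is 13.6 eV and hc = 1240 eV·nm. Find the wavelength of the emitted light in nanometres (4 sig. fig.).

415.6 nm

For Z = 3 the level energies scale as Z², so the effective Rydberg energy is 13.6 × 9 = 122.4 eV.
ΔE = 122.4 × (1/5² − 1/8²) = 122.4 × 0.02438 = 2.984 eV.
λ = hc/ΔE = 1240 / 2.984 = 415.6 nm.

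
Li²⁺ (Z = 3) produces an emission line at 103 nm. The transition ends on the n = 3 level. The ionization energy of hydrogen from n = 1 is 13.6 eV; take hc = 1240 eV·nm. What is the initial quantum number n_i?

The photon energy is ΔE = hc/λ = 1240 / 103 = 12.04 eV.
With Z = 3, ΔE = 122.4 × (1/n_f² − 1/n_i²), so 1/n_f² − 1/n_i² = 0.09836.
With n_f = 3: 1/n_i² = 1/9 − 0.09836 = 0.01275, so n_i ≈ 8.85.

n_i = 9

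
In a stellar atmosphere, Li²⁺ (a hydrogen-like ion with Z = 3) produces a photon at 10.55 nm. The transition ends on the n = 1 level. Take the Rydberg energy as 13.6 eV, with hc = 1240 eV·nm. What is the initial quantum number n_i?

n_i = 5

The photon energy is ΔE = hc/λ = 1240 / 10.55 = 117.5 eV.
With Z = 3, ΔE = 122.4 × (1/n_f² − 1/n_i²), so 1/n_f² − 1/n_i² = 0.9603.
With n_f = 1: 1/n_i² = 1/1 − 0.9603 = 0.03974, so n_i ≈ 5.02.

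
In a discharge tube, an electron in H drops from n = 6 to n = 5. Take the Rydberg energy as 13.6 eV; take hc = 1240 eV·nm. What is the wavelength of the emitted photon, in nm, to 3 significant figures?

7460 nm

ΔE = 13.60 × (1/5² − 1/6²) = 13.60 × 0.01222 = 0.1662 eV.
λ = hc/ΔE = 1240 / 0.1662 = 7460 nm.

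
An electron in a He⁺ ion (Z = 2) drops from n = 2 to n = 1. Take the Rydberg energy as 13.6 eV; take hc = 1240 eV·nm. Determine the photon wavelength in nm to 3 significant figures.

30.4 nm

For Z = 2 the level energies scale as Z², so the effective Rydberg energy is 13.6 × 4 = 54.40 eV.
ΔE = 54.40 × (1/1² − 1/2²) = 54.40 × 0.7500 = 40.80 eV.
λ = hc/ΔE = 1240 / 40.80 = 30.4 nm.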